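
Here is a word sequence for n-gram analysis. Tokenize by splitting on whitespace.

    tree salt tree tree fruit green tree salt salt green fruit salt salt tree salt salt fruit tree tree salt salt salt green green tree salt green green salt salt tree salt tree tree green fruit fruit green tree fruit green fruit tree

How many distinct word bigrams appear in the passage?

16

43 tokens → 42 bigram windows in total.
Repeated bigrams (each contributes count−1 duplicates):
  salt salt: 6
  tree salt: 6
  salt tree: 4
  fruit green: 3
  green fruit: 3
  green tree: 3
  salt green: 3
  tree tree: 3
  … (3 more repeated)
26 duplicate windows → 42 − 26 = 16 distinct.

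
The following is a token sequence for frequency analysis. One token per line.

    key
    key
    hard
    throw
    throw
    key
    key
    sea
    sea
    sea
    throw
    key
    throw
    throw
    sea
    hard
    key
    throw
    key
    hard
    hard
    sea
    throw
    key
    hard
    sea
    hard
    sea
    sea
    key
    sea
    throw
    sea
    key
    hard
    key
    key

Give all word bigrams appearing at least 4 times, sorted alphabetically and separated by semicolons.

Bigram counts meeting the condition (at least 4 times):
  key hard: 4
  throw key: 4

key hard; throw key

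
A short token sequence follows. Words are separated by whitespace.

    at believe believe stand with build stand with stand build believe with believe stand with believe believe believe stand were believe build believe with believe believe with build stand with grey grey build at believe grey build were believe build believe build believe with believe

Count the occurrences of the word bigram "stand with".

Scanning the 44 overlapping bigram windows for "stand with":
  position 4–5: stand with
  position 7–8: stand with
  position 14–15: stand with
  position 29–30: stand with

4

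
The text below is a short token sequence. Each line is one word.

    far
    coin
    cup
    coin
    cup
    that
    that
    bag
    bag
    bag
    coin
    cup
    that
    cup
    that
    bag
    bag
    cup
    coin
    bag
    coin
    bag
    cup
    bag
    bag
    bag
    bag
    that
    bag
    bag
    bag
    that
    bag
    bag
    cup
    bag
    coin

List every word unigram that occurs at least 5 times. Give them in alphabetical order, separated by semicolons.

bag; coin; cup; that

Unigram counts meeting the condition (at least 5 times):
  bag: 17
  coin: 6
  cup: 7
  that: 6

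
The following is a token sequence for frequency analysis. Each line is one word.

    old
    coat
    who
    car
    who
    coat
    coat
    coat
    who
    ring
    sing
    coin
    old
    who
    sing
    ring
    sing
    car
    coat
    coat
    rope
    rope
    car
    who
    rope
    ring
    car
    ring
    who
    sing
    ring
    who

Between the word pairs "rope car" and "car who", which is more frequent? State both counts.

"car who" (2 vs 1)

"rope car": 1 occurrence
"car who": 2 occurrences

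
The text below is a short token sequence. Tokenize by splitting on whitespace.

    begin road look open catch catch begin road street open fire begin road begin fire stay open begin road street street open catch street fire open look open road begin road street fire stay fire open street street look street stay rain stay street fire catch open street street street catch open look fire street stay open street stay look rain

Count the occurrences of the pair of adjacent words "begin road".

5

Scanning the 60 overlapping bigram windows for "begin road":
  position 1–2: begin road
  position 7–8: begin road
  position 12–13: begin road
  position 18–19: begin road
  position 30–31: begin road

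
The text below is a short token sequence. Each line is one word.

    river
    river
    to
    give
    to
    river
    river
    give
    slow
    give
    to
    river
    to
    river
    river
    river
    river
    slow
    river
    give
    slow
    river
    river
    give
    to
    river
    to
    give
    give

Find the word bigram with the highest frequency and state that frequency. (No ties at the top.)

"river river", 6 times

Bigram frequencies (highest first):
  river river: 6
  to river: 4
  river to: 3
  give to: 3
  river give: 3
  to give: 2
  … (5 more, each ≤ 2)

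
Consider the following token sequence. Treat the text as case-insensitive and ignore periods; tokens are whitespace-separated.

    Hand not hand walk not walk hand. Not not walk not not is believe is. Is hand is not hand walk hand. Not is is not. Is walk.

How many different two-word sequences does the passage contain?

15

28 tokens → 27 bigram windows in total.
Repeated bigrams (each contributes count−1 duplicates):
  hand not: 3
  not is: 3
  hand walk: 2
  is is: 2
  is not: 2
  not hand: 2
  not not: 2
  not walk: 2
  … (2 more repeated)
12 duplicate windows → 27 − 12 = 15 distinct.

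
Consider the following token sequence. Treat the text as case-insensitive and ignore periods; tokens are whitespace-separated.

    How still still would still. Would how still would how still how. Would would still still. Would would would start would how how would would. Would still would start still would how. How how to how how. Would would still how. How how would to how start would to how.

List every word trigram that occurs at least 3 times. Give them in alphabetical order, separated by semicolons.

how how would; how would would; still would how; would would still

Trigram counts meeting the condition (at least 3 times):
  how how would: 3
  how would would: 3
  still would how: 3
  would would still: 3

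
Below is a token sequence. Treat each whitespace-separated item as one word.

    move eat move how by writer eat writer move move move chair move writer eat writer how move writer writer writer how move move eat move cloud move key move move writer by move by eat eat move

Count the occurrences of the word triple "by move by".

1

Scanning the 36 overlapping trigram windows for "by move by":
  position 33–35: by move by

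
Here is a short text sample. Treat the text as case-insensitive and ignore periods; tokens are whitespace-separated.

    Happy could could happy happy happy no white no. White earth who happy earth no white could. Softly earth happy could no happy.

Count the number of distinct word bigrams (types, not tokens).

18

23 tokens → 22 bigram windows in total.
Repeated bigrams (each contributes count−1 duplicates):
  no white: 3
  happy could: 2
  happy happy: 2
4 duplicate windows → 22 − 4 = 18 distinct.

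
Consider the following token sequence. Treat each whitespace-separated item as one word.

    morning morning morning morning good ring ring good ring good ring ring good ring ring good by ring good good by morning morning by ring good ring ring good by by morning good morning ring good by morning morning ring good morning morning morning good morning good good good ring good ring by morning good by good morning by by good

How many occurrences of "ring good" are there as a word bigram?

10

Scanning the 60 overlapping bigram windows for "ring good":
  position 7–8: ring good
  position 9–10: ring good
  position 12–13: ring good
  position 15–16: ring good
  position 18–19: ring good
  position 25–26: ring good
  position 28–29: ring good
  position 35–36: ring good
  position 40–41: ring good
  position 50–51: ring good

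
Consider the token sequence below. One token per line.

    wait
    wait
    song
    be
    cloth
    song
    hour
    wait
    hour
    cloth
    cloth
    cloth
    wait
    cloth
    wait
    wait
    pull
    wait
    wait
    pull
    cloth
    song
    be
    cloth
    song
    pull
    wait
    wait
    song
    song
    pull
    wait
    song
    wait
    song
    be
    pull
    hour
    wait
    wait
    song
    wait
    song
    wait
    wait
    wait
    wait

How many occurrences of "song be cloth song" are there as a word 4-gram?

2

Scanning the 44 overlapping 4-gram windows for "song be cloth song":
  position 3–6: song be cloth song
  position 22–25: song be cloth song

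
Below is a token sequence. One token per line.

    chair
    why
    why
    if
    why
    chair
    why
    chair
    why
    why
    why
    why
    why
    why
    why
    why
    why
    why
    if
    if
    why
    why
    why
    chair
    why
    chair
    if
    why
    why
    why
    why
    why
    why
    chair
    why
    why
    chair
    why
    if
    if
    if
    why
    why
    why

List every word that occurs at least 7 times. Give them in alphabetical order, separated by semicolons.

Unigram counts meeting the condition (at least 7 times):
  chair: 7
  if: 7
  why: 30

chair; if; why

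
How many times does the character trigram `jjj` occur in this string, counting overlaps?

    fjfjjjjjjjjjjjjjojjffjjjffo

Sliding a length-3 window over the 27 characters (25 positions):
  position 4–6: jjj
  position 5–7: jjj
  position 6–8: jjj
  position 7–9: jjj
  position 8–10: jjj
  position 9–11: jjj
  position 10–12: jjj
  position 11–13: jjj
  position 12–14: jjj
  position 13–15: jjj
  … (2 more)

12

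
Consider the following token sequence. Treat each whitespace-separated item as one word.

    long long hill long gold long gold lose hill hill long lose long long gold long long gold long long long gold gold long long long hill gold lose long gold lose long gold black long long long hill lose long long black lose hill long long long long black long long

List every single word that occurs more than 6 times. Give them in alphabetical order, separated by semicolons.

Unigram counts meeting the condition (more than 6 times):
  gold: 9
  long: 28

gold; long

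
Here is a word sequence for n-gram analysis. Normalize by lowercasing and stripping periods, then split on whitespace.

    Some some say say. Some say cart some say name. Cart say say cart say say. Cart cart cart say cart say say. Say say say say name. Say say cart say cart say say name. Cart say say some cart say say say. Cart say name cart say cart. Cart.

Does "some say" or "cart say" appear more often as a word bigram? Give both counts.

"cart say" (10 vs 3)

"some say": 3 occurrences
"cart say": 10 occurrences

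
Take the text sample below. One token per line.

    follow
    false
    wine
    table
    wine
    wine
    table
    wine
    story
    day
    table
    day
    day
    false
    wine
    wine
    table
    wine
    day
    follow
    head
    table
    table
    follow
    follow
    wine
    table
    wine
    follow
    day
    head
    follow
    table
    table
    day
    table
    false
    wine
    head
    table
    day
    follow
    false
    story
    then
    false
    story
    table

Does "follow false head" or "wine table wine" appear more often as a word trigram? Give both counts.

"follow false head": 0 occurrences
"wine table wine": 4 occurrences

"wine table wine" (4 vs 0)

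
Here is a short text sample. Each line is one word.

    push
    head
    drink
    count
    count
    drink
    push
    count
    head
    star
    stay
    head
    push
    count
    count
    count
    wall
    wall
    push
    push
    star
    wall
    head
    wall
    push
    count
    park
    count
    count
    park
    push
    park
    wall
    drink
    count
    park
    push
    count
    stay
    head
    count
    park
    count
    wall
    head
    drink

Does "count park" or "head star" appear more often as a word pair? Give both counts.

"count park" (4 vs 1)

"count park": 4 occurrences
"head star": 1 occurrence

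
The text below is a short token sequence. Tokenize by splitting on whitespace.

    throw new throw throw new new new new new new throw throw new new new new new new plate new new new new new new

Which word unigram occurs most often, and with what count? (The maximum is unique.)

Unigram frequencies (highest first):
  new: 19
  throw: 5
  plate: 1

"new", 19 times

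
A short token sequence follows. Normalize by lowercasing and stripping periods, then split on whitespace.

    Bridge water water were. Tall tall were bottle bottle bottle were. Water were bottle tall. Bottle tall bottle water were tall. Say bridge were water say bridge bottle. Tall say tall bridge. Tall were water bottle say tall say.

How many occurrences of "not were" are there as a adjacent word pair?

0

Scanning the 38 overlapping bigram windows for "not were":
  (none found)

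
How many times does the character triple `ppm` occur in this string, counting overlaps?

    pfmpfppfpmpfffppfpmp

0

Sliding a length-3 window over the 20 characters (18 positions):
  (no match at any position)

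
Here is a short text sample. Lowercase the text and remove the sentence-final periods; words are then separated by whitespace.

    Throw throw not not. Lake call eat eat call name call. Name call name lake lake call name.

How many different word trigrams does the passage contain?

14

18 tokens → 16 trigram windows in total.
Repeated trigrams (each contributes count−1 duplicates):
  call name call: 2
  name call name: 2
2 duplicate windows → 16 − 2 = 14 distinct.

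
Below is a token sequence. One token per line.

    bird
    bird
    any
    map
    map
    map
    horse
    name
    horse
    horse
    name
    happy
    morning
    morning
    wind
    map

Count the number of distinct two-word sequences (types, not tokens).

16 tokens → 15 bigram windows in total.
Repeated bigrams (each contributes count−1 duplicates):
  horse name: 2
  map map: 2
2 duplicate windows → 15 − 2 = 13 distinct.

13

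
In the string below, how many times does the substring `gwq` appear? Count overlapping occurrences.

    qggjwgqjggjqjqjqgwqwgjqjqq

1

Sliding a length-3 window over the 26 characters (24 positions):
  position 17–19: gwq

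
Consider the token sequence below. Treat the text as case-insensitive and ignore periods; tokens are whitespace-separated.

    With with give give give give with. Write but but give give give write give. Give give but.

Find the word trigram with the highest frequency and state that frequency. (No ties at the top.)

Trigram frequencies (highest first):
  give give give: 4
  with with give: 1
  with give give: 1
  give give with: 1
  give with write: 1
  with write but: 1
  … (7 more, each ≤ 1)

"give give give", 4 times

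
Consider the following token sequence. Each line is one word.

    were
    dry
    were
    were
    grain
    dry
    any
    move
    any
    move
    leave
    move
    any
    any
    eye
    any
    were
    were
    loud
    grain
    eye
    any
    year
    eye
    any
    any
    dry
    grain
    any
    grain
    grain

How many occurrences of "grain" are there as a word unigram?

5

Scanning the 31 tokens for "grain":
  position 5: grain
  position 20: grain
  position 28: grain
  position 30: grain
  position 31: grain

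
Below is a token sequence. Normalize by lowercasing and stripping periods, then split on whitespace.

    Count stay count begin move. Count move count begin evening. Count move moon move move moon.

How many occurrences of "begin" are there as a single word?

Scanning the 16 tokens for "begin":
  position 4: begin
  position 9: begin

2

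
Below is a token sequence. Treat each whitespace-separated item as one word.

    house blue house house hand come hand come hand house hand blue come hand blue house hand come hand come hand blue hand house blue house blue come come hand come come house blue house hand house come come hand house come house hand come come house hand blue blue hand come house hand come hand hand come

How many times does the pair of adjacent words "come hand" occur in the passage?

8

Scanning the 57 overlapping bigram windows for "come hand":
  position 6–7: come hand
  position 8–9: come hand
  position 13–14: come hand
  position 18–19: come hand
  position 20–21: come hand
  position 29–30: come hand
  position 39–40: come hand
  position 55–56: come hand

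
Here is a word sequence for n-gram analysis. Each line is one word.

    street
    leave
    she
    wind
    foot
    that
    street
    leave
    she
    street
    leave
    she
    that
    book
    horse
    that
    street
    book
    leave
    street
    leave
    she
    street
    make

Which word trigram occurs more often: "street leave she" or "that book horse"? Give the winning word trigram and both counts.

"street leave she": 4 occurrences
"that book horse": 1 occurrence

"street leave she" (4 vs 1)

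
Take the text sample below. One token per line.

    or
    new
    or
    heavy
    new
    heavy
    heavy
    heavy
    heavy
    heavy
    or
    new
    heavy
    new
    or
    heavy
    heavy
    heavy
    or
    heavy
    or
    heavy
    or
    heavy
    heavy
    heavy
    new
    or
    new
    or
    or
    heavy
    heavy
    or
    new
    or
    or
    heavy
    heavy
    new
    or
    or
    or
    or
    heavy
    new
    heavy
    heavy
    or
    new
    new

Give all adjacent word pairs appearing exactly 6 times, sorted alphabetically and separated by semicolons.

heavy or; new or

Bigram counts meeting the condition (exactly 6 times):
  heavy or: 6
  new or: 6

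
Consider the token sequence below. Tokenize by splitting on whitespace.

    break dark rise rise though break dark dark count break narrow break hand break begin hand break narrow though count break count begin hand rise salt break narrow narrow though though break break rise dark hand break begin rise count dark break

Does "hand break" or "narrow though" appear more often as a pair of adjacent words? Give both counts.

"hand break" (3 vs 2)

"hand break": 3 occurrences
"narrow though": 2 occurrences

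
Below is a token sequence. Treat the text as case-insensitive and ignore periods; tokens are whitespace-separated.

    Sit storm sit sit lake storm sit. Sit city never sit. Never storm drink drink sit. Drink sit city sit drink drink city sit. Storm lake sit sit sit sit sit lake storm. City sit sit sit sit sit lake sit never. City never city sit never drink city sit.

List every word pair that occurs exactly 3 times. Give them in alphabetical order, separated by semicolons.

Bigram counts meeting the condition (exactly 3 times):
  sit lake: 3
  sit never: 3

sit lake; sit never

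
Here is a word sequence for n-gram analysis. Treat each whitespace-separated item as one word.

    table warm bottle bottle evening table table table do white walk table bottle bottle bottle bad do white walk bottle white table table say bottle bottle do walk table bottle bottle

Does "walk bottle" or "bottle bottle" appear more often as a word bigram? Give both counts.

"walk bottle": 1 occurrence
"bottle bottle": 5 occurrences

"bottle bottle" (5 vs 1)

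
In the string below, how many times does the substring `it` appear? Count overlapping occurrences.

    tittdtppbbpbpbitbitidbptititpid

Sliding a length-2 window over the 31 characters (30 positions):
  position 2–3: it
  position 15–16: it
  position 18–19: it
  position 25–26: it
  position 27–28: it

5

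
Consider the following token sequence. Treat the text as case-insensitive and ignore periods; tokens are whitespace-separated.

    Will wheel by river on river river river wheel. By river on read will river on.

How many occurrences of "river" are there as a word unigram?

Scanning the 16 tokens for "river":
  position 4: river
  position 6: river
  position 7: river
  position 8: river
  position 11: river
  position 15: river

6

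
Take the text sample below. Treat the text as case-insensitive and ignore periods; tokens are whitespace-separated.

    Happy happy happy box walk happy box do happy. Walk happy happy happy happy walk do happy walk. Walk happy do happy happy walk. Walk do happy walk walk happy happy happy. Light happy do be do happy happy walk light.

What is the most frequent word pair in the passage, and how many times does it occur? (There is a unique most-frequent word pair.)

Bigram frequencies (highest first):
  happy happy: 9
  happy walk: 6
  do happy: 5
  walk happy: 4
  walk walk: 3
  happy box: 2
  … (9 more, each ≤ 2)

"happy happy", 9 times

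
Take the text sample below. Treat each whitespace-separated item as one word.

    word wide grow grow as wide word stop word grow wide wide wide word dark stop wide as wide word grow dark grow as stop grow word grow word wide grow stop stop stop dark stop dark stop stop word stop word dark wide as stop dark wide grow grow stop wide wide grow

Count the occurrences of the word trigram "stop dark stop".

Scanning the 52 overlapping trigram windows for "stop dark stop":
  position 34–36: stop dark stop
  position 36–38: stop dark stop

2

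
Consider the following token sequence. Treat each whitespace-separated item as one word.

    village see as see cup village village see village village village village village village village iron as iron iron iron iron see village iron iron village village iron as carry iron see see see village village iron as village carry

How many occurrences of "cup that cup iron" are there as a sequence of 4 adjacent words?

0

Scanning the 37 overlapping 4-gram windows for "cup that cup iron":
  (none found)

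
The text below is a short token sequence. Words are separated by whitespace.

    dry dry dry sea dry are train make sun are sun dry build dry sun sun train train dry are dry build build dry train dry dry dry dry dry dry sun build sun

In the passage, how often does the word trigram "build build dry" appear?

1

Scanning the 32 overlapping trigram windows for "build build dry":
  position 22–24: build build dry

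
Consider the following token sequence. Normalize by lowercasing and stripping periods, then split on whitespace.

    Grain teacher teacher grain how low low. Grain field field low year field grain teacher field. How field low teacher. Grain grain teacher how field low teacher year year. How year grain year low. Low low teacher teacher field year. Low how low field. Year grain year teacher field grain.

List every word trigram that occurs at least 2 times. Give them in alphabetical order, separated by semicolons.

field low teacher; how field low; year grain year

Trigram counts meeting the condition (at least 2 times):
  field low teacher: 2
  how field low: 2
  year grain year: 2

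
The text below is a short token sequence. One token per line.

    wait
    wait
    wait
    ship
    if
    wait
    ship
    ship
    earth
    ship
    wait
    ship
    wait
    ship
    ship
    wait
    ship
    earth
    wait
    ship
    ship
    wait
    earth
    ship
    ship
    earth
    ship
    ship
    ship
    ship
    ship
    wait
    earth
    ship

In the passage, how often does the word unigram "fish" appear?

Scanning the 34 tokens for "fish":
  (none found)

0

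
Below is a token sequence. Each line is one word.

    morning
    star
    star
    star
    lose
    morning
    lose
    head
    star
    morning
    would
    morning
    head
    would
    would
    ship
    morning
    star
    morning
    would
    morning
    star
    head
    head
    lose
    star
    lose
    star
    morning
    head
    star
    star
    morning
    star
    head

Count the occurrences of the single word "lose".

4

Scanning the 35 tokens for "lose":
  position 5: lose
  position 7: lose
  position 25: lose
  position 27: lose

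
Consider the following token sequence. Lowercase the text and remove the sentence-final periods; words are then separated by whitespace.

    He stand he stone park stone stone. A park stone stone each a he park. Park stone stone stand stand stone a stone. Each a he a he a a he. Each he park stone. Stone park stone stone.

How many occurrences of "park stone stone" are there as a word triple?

Scanning the 37 overlapping trigram windows for "park stone stone":
  position 5–7: park stone stone
  position 9–11: park stone stone
  position 16–18: park stone stone
  position 34–36: park stone stone
  position 37–39: park stone stone

5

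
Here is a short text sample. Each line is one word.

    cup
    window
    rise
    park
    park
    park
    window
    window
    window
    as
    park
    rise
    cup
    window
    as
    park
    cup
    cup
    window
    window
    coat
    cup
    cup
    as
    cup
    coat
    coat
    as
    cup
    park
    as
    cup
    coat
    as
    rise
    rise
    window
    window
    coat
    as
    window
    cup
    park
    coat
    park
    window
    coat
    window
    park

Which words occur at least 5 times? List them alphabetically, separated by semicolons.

Unigram counts meeting the condition (at least 5 times):
  as: 7
  coat: 7
  cup: 10
  park: 9
  window: 12

as; coat; cup; park; window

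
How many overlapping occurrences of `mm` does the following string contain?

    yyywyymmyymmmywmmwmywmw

Sliding a length-2 window over the 23 characters (22 positions):
  position 7–8: mm
  position 11–12: mm
  position 12–13: mm
  position 16–17: mm

4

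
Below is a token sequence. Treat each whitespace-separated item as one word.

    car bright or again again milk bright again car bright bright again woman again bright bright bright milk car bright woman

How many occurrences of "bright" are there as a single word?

Scanning the 21 tokens for "bright":
  position 2: bright
  position 7: bright
  position 10: bright
  position 11: bright
  position 15: bright
  position 16: bright
  position 17: bright
  position 20: bright

8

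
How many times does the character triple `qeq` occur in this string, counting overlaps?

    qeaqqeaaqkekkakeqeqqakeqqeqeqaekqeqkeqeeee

Sliding a length-3 window over the 42 characters (40 positions):
  position 17–19: qeq
  position 25–27: qeq
  position 27–29: qeq
  position 33–35: qeq

4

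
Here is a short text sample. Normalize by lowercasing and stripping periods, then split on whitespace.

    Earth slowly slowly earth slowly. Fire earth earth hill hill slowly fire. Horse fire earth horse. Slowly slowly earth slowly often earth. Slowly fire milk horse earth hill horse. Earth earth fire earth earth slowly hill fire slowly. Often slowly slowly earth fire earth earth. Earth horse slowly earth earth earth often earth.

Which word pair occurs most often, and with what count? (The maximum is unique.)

"earth earth", 7 times

Bigram frequencies (highest first):
  earth earth: 7
  earth slowly: 5
  slowly earth: 4
  fire earth: 4
  slowly slowly: 3
  slowly fire: 3
  … (19 more, each ≤ 2)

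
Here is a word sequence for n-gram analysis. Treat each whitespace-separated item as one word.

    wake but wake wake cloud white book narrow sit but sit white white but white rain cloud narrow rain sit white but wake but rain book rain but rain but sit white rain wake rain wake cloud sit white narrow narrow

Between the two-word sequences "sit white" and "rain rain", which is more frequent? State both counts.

"sit white": 4 occurrences
"rain rain": 0 occurrences

"sit white" (4 vs 0)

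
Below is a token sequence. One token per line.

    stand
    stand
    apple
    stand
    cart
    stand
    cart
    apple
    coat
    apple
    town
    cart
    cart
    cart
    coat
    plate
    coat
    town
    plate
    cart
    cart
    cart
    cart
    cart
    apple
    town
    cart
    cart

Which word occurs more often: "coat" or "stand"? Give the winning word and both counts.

"stand" (4 vs 3)

"coat": 3 occurrences
"stand": 4 occurrences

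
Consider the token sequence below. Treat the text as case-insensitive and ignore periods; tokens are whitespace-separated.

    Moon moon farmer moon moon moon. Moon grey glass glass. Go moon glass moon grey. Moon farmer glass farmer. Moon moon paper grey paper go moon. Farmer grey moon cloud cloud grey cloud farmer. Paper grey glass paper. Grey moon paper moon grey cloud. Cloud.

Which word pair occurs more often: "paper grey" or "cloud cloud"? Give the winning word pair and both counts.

"paper grey": 3 occurrences
"cloud cloud": 2 occurrences

"paper grey" (3 vs 2)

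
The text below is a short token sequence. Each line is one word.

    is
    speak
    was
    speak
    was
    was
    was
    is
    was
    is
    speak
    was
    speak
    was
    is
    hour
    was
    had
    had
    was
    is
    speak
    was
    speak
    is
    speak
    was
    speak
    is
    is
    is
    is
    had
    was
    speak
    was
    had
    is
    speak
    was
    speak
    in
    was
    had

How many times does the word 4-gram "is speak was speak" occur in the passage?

Scanning the 41 overlapping 4-gram windows for "is speak was speak":
  position 1–4: is speak was speak
  position 10–13: is speak was speak
  position 21–24: is speak was speak
  position 25–28: is speak was speak
  position 38–41: is speak was speak

5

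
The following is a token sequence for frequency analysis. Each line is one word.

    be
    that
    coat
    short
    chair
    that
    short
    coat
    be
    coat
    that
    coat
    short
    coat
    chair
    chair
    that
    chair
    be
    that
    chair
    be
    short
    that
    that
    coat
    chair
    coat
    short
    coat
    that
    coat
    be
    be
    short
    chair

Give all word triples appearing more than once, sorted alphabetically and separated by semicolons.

coat short coat; coat that coat; that chair be; that coat short

Trigram counts meeting the condition (more than once):
  coat short coat: 2
  coat that coat: 2
  that chair be: 2
  that coat short: 2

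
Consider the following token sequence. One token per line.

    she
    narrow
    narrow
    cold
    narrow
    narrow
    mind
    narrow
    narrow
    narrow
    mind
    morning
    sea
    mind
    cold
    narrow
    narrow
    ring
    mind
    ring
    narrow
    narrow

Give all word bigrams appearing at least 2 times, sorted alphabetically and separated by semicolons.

Bigram counts meeting the condition (at least 2 times):
  cold narrow: 2
  narrow mind: 2
  narrow narrow: 6

cold narrow; narrow mind; narrow narrow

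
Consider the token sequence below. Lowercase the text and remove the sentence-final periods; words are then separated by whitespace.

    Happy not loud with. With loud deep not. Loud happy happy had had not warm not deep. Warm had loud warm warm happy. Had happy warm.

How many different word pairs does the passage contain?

23

26 tokens → 25 bigram windows in total.
Repeated bigrams (each contributes count−1 duplicates):
  happy had: 2
  not loud: 2
2 duplicate windows → 25 − 2 = 23 distinct.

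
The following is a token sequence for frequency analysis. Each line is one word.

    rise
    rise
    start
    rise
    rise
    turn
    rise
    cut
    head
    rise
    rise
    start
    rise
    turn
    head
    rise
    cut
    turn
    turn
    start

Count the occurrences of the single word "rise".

9

Scanning the 20 tokens for "rise":
  position 1: rise
  position 2: rise
  position 4: rise
  position 5: rise
  position 7: rise
  position 10: rise
  position 11: rise
  position 13: rise
  position 16: rise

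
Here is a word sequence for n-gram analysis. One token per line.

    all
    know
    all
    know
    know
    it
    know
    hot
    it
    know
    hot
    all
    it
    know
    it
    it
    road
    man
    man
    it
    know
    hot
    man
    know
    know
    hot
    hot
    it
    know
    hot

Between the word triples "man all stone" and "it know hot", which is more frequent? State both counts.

"it know hot" (4 vs 0)

"man all stone": 0 occurrences
"it know hot": 4 occurrences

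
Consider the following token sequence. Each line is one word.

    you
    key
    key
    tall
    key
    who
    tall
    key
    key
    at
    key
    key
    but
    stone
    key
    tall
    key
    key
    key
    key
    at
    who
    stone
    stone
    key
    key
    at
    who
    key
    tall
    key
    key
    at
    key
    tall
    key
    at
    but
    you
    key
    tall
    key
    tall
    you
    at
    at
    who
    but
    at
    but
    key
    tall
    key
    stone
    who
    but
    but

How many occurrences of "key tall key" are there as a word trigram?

Scanning the 55 overlapping trigram windows for "key tall key":
  position 3–5: key tall key
  position 15–17: key tall key
  position 29–31: key tall key
  position 34–36: key tall key
  position 40–42: key tall key
  position 51–53: key tall key

6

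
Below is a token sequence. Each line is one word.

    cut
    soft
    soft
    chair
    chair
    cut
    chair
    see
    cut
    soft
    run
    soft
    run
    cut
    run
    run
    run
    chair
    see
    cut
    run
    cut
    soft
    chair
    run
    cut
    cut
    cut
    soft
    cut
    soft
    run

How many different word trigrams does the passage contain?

32 tokens → 30 trigram windows in total.
Repeated trigrams (each contributes count−1 duplicates):
  chair see cut: 2
  cut soft run: 2
2 duplicate windows → 30 − 2 = 28 distinct.

28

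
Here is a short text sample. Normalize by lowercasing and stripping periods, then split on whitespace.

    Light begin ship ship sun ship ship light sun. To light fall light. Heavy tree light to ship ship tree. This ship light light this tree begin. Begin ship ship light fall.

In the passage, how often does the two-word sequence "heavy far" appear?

Scanning the 31 overlapping bigram windows for "heavy far":
  (none found)

0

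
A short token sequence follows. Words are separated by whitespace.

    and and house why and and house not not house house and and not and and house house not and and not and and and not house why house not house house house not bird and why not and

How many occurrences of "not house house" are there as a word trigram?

2

Scanning the 37 overlapping trigram windows for "not house house":
  position 9–11: not house house
  position 30–32: not house house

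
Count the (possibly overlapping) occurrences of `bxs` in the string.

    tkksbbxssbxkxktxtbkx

1

Sliding a length-3 window over the 20 characters (18 positions):
  position 6–8: bxs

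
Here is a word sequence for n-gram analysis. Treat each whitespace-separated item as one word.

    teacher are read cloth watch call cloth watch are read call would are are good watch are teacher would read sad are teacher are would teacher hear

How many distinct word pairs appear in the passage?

27 tokens → 26 bigram windows in total.
Repeated bigrams (each contributes count−1 duplicates):
  are read: 2
  are teacher: 2
  cloth watch: 2
  teacher are: 2
  watch are: 2
5 duplicate windows → 26 − 5 = 21 distinct.

21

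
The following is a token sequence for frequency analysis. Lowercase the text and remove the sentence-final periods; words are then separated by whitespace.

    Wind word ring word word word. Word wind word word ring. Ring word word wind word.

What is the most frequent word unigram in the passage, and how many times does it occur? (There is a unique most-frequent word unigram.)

"word", 10 times

Unigram frequencies (highest first):
  word: 10
  wind: 3
  ring: 3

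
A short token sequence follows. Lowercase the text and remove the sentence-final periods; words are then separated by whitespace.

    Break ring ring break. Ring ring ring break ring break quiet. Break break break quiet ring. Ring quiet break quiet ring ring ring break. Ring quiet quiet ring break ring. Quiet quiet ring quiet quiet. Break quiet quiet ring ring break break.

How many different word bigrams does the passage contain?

42 tokens → 41 bigram windows in total.
Repeated bigrams (each contributes count−1 duplicates):
  ring ring: 7
  ring break: 6
  break ring: 5
  quiet ring: 5
  break quiet: 4
  quiet quiet: 4
  ring quiet: 4
  break break: 3
  … (1 more repeated)
32 duplicate windows → 41 − 32 = 9 distinct.

9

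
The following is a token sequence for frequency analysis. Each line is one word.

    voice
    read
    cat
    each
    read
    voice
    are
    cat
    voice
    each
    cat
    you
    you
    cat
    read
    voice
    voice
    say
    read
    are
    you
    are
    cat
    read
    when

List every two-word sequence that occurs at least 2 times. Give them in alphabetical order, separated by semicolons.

are cat; cat read; read voice

Bigram counts meeting the condition (at least 2 times):
  are cat: 2
  cat read: 2
  read voice: 2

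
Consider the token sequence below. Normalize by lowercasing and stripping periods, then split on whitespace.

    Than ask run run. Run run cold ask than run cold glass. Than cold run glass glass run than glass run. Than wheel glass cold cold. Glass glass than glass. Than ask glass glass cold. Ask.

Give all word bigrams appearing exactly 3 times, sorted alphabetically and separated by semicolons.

Bigram counts meeting the condition (exactly 3 times):
  glass glass: 3
  glass than: 3
  run run: 3

glass glass; glass than; run run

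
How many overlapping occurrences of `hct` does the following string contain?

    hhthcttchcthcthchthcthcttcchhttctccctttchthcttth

6

Sliding a length-3 window over the 48 characters (46 positions):
  position 4–6: hct
  position 9–11: hct
  position 12–14: hct
  position 19–21: hct
  position 22–24: hct
  position 43–45: hct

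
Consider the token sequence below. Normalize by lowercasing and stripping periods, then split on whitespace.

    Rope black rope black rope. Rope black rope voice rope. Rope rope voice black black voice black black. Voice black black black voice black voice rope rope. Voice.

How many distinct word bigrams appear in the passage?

8

28 tokens → 27 bigram windows in total.
Repeated bigrams (each contributes count−1 duplicates):
  black black: 4
  black voice: 4
  rope rope: 4
  voice black: 4
  black rope: 3
  rope black: 3
  rope voice: 3
  voice rope: 2
19 duplicate windows → 27 − 19 = 8 distinct.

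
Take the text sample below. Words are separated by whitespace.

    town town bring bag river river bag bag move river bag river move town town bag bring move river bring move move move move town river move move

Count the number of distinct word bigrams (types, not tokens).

28 tokens → 27 bigram windows in total.
Repeated bigrams (each contributes count−1 duplicates):
  move move: 4
  bag river: 2
  bring move: 2
  move river: 2
  move town: 2
  river bag: 2
  river move: 2
  town town: 2
10 duplicate windows → 27 − 10 = 17 distinct.

17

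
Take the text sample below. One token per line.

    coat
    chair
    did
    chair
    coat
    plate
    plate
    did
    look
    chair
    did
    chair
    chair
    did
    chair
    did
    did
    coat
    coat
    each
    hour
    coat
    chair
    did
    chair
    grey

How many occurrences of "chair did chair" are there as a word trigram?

Scanning the 24 overlapping trigram windows for "chair did chair":
  position 2–4: chair did chair
  position 10–12: chair did chair
  position 13–15: chair did chair
  position 23–25: chair did chair

4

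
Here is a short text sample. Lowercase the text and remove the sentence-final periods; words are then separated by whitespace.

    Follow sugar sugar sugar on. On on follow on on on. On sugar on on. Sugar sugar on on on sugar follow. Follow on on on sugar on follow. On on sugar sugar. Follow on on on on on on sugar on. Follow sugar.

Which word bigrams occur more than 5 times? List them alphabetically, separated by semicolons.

Bigram counts meeting the condition (more than 5 times):
  on on: 16
  on sugar: 6

on on; on sugar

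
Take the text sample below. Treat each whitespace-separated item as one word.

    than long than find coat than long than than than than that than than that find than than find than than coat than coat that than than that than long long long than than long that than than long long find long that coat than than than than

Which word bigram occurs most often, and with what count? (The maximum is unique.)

Bigram frequencies (highest first):
  than than: 12
  than long: 5
  that than: 4
  long than: 3
  coat than: 3
  than that: 3
  … (11 more, each ≤ 3)

"than than", 12 times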